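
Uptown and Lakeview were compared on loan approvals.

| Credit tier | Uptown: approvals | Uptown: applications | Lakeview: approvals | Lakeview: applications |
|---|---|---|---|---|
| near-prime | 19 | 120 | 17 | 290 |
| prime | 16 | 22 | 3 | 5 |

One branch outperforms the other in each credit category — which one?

Near-prime: Uptown 19/120 = 15.8%, Lakeview 17/290 = 5.9% → Uptown
Prime: Uptown 16/22 = 72.7%, Lakeview 3/5 = 60.0% → Uptown
Uptown has the higher rate in both groups.

Uptown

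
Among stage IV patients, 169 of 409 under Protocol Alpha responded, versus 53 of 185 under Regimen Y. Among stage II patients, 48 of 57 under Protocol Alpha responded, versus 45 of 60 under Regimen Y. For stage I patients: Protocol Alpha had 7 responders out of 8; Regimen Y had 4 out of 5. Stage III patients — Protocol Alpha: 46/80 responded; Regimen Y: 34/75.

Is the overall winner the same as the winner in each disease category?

Stage IV: Protocol Alpha 169/409 = 41.3%, Regimen Y 53/185 = 28.6% → Protocol Alpha
Stage II: Protocol Alpha 48/57 = 84.2%, Regimen Y 45/60 = 75.0% → Protocol Alpha
Stage I: Protocol Alpha 7/8 = 87.5%, Regimen Y 4/5 = 80.0% → Protocol Alpha
Stage III: Protocol Alpha 46/80 = 57.5%, Regimen Y 34/75 = 45.3% → Protocol Alpha
Overall: Protocol Alpha 270/554 = 48.7%, Regimen Y 136/325 = 41.8% → Protocol Alpha
Protocol Alpha wins overall and in every disease group — no reversal.

Yes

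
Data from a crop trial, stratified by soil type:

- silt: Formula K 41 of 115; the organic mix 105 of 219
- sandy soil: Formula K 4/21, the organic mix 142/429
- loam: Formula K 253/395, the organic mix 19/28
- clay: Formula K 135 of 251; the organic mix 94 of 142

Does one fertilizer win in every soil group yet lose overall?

Yes

Silt: Formula K 41/115 = 35.7%, the organic mix 105/219 = 47.9% → the organic mix
Sandy soil: Formula K 4/21 = 19.0%, the organic mix 142/429 = 33.1% → the organic mix
Loam: Formula K 253/395 = 64.1%, the organic mix 19/28 = 67.9% → the organic mix
Clay: Formula K 135/251 = 53.8%, the organic mix 94/142 = 66.2% → the organic mix
Overall: Formula K 433/782 = 55.4%, the organic mix 360/818 = 44.0% → Formula K
The organic mix wins each soil group but Formula K wins overall — the comparison reverses. The organic mix's plots skew toward sandy soil, which has a lower base rate.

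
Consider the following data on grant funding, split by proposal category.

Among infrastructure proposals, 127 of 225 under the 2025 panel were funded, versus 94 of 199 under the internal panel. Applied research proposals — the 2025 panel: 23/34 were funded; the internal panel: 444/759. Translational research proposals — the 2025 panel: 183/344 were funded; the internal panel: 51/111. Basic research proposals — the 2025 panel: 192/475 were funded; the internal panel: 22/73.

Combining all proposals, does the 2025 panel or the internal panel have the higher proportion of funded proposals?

the internal panel

Infrastructure: the 2025 panel 127/225 = 56.4%, the internal panel 94/199 = 47.2% → the 2025 panel
Applied research: the 2025 panel 23/34 = 67.6%, the internal panel 444/759 = 58.5% → the 2025 panel
Translational research: the 2025 panel 183/344 = 53.2%, the internal panel 51/111 = 45.9% → the 2025 panel
Basic research: the 2025 panel 192/475 = 40.4%, the internal panel 22/73 = 30.1% → the 2025 panel
Overall: the 2025 panel 525/1078 = 48.7%, the internal panel 611/1142 = 53.5% → the internal panel
(The 2025 panel wins every proposal group but the internal panel wins overall — the 2025 panel's proposals skew toward the low-rate basic research group.)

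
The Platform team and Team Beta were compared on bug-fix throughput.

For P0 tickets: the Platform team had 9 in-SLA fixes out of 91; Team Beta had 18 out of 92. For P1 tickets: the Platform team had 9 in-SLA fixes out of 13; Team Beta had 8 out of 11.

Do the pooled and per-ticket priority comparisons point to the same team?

P0: the Platform team 9/91 = 9.9%, Team Beta 18/92 = 19.6% → Team Beta
P1: the Platform team 9/13 = 69.2%, Team Beta 8/11 = 72.7% → Team Beta
Overall: the Platform team 18/104 = 17.3%, Team Beta 26/103 = 25.2% → Team Beta
Team Beta wins overall and in every ticket group — no reversal.

Yes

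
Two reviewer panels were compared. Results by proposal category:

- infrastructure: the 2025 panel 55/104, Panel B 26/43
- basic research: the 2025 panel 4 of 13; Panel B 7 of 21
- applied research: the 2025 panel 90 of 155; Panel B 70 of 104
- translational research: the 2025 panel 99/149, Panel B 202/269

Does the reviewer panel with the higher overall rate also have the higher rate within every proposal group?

Yes

Infrastructure: the 2025 panel 55/104 = 52.9%, Panel B 26/43 = 60.5% → Panel B
Basic research: the 2025 panel 4/13 = 30.8%, Panel B 7/21 = 33.3% → Panel B
Applied research: the 2025 panel 90/155 = 58.1%, Panel B 70/104 = 67.3% → Panel B
Translational research: the 2025 panel 99/149 = 66.4%, Panel B 202/269 = 75.1% → Panel B
Overall: the 2025 panel 248/421 = 58.9%, Panel B 305/437 = 69.8% → Panel B
Panel B wins overall and in every proposal group — no reversal.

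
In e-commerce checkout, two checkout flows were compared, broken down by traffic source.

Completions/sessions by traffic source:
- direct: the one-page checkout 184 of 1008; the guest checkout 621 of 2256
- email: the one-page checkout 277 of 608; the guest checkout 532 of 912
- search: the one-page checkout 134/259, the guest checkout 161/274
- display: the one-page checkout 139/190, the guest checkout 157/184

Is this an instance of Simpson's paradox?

No

Direct: the one-page checkout 184/1008 = 18.3%, the guest checkout 621/2256 = 27.5% → the guest checkout
Email: the one-page checkout 277/608 = 45.6%, the guest checkout 532/912 = 58.3% → the guest checkout
Search: the one-page checkout 134/259 = 51.7%, the guest checkout 161/274 = 58.8% → the guest checkout
Display: the one-page checkout 139/190 = 73.2%, the guest checkout 157/184 = 85.3% → the guest checkout
Overall: the one-page checkout 734/2065 = 35.5%, the guest checkout 1471/3626 = 40.6% → the guest checkout
The guest checkout wins overall and in every traffic group — no reversal.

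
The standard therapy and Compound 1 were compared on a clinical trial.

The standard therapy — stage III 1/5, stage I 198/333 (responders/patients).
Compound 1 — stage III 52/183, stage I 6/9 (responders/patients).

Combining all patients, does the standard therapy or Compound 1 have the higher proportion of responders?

Stage III: the standard therapy 1/5 = 20.0%, Compound 1 52/183 = 28.4% → Compound 1
Stage I: the standard therapy 198/333 = 59.5%, Compound 1 6/9 = 66.7% → Compound 1
Overall: the standard therapy 199/338 = 58.9%, Compound 1 58/192 = 30.2% → the standard therapy
(Compound 1 wins every disease group but the standard therapy wins overall — Compound 1's patients skew toward the low-rate stage III group.)

the standard therapy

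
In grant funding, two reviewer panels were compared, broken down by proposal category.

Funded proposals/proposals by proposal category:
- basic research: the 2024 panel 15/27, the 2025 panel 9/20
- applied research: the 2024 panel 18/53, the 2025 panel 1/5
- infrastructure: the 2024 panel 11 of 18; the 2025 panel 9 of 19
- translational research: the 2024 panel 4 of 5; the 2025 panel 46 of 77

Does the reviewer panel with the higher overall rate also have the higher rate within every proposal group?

No

Basic research: the 2024 panel 15/27 = 55.6%, the 2025 panel 9/20 = 45.0% → the 2024 panel
Applied research: the 2024 panel 18/53 = 34.0%, the 2025 panel 1/5 = 20.0% → the 2024 panel
Infrastructure: the 2024 panel 11/18 = 61.1%, the 2025 panel 9/19 = 47.4% → the 2024 panel
Translational research: the 2024 panel 4/5 = 80.0%, the 2025 panel 46/77 = 59.7% → the 2024 panel
Overall: the 2024 panel 48/103 = 46.6%, the 2025 panel 65/121 = 53.7% → the 2025 panel
The 2024 panel wins each proposal group but the 2025 panel wins overall — the comparison reverses. The 2024 panel's proposals skew toward applied research, which has a lower base rate.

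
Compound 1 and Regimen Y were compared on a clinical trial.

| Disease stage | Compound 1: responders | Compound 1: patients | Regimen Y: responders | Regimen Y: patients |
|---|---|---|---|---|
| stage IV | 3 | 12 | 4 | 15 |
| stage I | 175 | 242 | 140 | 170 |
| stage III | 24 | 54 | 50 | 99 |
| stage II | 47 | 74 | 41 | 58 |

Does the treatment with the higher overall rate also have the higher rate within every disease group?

Stage IV: Compound 1 3/12 = 25.0%, Regimen Y 4/15 = 26.7% → Regimen Y
Stage I: Compound 1 175/242 = 72.3%, Regimen Y 140/170 = 82.4% → Regimen Y
Stage III: Compound 1 24/54 = 44.4%, Regimen Y 50/99 = 50.5% → Regimen Y
Stage II: Compound 1 47/74 = 63.5%, Regimen Y 41/58 = 70.7% → Regimen Y
Overall: Compound 1 249/382 = 65.2%, Regimen Y 235/342 = 68.7% → Regimen Y
Regimen Y wins overall and in every disease group — no reversal.

Yes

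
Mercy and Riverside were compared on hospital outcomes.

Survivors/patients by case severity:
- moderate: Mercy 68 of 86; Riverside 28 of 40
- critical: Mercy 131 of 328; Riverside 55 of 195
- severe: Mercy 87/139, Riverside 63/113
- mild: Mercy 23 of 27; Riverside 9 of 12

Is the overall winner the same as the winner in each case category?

Yes

Moderate: Mercy 68/86 = 79.1%, Riverside 28/40 = 70.0% → Mercy
Critical: Mercy 131/328 = 39.9%, Riverside 55/195 = 28.2% → Mercy
Severe: Mercy 87/139 = 62.6%, Riverside 63/113 = 55.8% → Mercy
Mild: Mercy 23/27 = 85.2%, Riverside 9/12 = 75.0% → Mercy
Overall: Mercy 309/580 = 53.3%, Riverside 155/360 = 43.1% → Mercy
Mercy wins overall and in every case group — no reversal.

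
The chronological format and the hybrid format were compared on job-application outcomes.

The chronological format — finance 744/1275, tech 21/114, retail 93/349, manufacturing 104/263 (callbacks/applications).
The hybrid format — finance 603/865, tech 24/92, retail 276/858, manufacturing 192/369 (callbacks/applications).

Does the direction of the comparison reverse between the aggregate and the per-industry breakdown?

No

Finance: the chronological format 744/1275 = 58.4%, the hybrid format 603/865 = 69.7% → the hybrid format
Tech: the chronological format 21/114 = 18.4%, the hybrid format 24/92 = 26.1% → the hybrid format
Retail: the chronological format 93/349 = 26.6%, the hybrid format 276/858 = 32.2% → the hybrid format
Manufacturing: the chronological format 104/263 = 39.5%, the hybrid format 192/369 = 52.0% → the hybrid format
Overall: the chronological format 962/2001 = 48.1%, the hybrid format 1095/2184 = 50.1% → the hybrid format
The hybrid format wins overall and in every industry group — no reversal.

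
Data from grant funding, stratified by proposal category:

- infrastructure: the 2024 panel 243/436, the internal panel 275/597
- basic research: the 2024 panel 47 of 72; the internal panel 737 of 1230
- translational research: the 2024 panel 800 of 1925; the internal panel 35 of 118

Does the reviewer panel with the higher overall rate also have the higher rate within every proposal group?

No

Infrastructure: the 2024 panel 243/436 = 55.7%, the internal panel 275/597 = 46.1% → the 2024 panel
Basic research: the 2024 panel 47/72 = 65.3%, the internal panel 737/1230 = 59.9% → the 2024 panel
Translational research: the 2024 panel 800/1925 = 41.6%, the internal panel 35/118 = 29.7% → the 2024 panel
Overall: the 2024 panel 1090/2433 = 44.8%, the internal panel 1047/1945 = 53.8% → the internal panel
The 2024 panel wins each proposal group but the internal panel wins overall — the comparison reverses. The 2024 panel's proposals skew toward translational research, which has a lower base rate.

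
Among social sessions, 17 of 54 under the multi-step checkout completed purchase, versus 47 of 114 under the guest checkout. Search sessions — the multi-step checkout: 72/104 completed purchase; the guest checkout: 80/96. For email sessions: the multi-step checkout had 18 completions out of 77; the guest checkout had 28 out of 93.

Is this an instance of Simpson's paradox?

No

Social: the multi-step checkout 17/54 = 31.5%, the guest checkout 47/114 = 41.2% → the guest checkout
Search: the multi-step checkout 72/104 = 69.2%, the guest checkout 80/96 = 83.3% → the guest checkout
Email: the multi-step checkout 18/77 = 23.4%, the guest checkout 28/93 = 30.1% → the guest checkout
Overall: the multi-step checkout 107/235 = 45.5%, the guest checkout 155/303 = 51.2% → the guest checkout
The guest checkout wins overall and in every traffic group — no reversal.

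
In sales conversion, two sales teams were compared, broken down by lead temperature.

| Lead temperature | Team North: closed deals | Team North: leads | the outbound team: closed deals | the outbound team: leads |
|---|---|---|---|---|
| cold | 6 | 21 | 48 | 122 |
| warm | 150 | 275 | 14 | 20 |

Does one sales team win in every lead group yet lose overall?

Yes

Cold: Team North 6/21 = 28.6%, the outbound team 48/122 = 39.3% → the outbound team
Warm: Team North 150/275 = 54.5%, the outbound team 14/20 = 70.0% → the outbound team
Overall: Team North 156/296 = 52.7%, the outbound team 62/142 = 43.7% → Team North
The outbound team wins each lead group but Team North wins overall — the comparison reverses. The outbound team's leads skew toward cold, which has a lower base rate.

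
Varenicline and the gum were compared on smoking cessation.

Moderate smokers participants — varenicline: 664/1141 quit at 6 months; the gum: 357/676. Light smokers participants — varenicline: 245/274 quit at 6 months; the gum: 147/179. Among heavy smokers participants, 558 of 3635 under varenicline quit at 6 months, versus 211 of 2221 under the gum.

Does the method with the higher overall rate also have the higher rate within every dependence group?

Yes

Moderate smokers: varenicline 664/1141 = 58.2%, the gum 357/676 = 52.8% → varenicline
Light smokers: varenicline 245/274 = 89.4%, the gum 147/179 = 82.1% → varenicline
Heavy smokers: varenicline 558/3635 = 15.4%, the gum 211/2221 = 9.5% → varenicline
Overall: varenicline 1467/5050 = 29.0%, the gum 715/3076 = 23.2% → varenicline
Varenicline wins overall and in every dependence group — no reversal.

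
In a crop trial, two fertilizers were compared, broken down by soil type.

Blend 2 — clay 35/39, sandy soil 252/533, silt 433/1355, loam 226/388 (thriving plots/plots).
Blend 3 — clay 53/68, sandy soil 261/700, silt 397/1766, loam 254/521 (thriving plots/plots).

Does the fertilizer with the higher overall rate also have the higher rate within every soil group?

Clay: Blend 2 35/39 = 89.7%, Blend 3 53/68 = 77.9% → Blend 2
Sandy soil: Blend 2 252/533 = 47.3%, Blend 3 261/700 = 37.3% → Blend 2
Silt: Blend 2 433/1355 = 32.0%, Blend 3 397/1766 = 22.5% → Blend 2
Loam: Blend 2 226/388 = 58.2%, Blend 3 254/521 = 48.8% → Blend 2
Overall: Blend 2 946/2315 = 40.9%, Blend 3 965/3055 = 31.6% → Blend 2
Blend 2 wins overall and in every soil group — no reversal.

Yes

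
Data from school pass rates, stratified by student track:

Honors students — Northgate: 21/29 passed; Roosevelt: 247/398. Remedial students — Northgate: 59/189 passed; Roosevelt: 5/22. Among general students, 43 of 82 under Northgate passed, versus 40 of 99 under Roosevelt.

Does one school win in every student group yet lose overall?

Yes

Honors: Northgate 21/29 = 72.4%, Roosevelt 247/398 = 62.1% → Northgate
Remedial: Northgate 59/189 = 31.2%, Roosevelt 5/22 = 22.7% → Northgate
General: Northgate 43/82 = 52.4%, Roosevelt 40/99 = 40.4% → Northgate
Overall: Northgate 123/300 = 41.0%, Roosevelt 292/519 = 56.3% → Roosevelt
Northgate wins each student group but Roosevelt wins overall — the comparison reverses. Northgate's students skew toward remedial, which has a lower base rate.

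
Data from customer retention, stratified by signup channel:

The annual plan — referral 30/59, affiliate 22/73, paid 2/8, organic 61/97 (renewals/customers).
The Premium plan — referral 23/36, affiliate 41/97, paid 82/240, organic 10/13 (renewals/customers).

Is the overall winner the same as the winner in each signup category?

No

Referral: the annual plan 30/59 = 50.8%, the Premium plan 23/36 = 63.9% → the Premium plan
Affiliate: the annual plan 22/73 = 30.1%, the Premium plan 41/97 = 42.3% → the Premium plan
Paid: the annual plan 2/8 = 25.0%, the Premium plan 82/240 = 34.2% → the Premium plan
Organic: the annual plan 61/97 = 62.9%, the Premium plan 10/13 = 76.9% → the Premium plan
Overall: the annual plan 115/237 = 48.5%, the Premium plan 156/386 = 40.4% → the annual plan
The Premium plan wins each signup group but the annual plan wins overall — the comparison reverses. The Premium plan's customers skew toward paid, which has a lower base rate.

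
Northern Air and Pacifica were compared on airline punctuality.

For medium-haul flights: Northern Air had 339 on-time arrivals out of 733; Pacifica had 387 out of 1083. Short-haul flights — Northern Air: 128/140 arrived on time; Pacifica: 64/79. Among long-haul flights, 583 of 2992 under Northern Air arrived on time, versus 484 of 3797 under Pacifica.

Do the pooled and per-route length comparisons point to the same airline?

Medium-haul: Northern Air 339/733 = 46.2%, Pacifica 387/1083 = 35.7% → Northern Air
Short-haul: Northern Air 128/140 = 91.4%, Pacifica 64/79 = 81.0% → Northern Air
Long-haul: Northern Air 583/2992 = 19.5%, Pacifica 484/3797 = 12.7% → Northern Air
Overall: Northern Air 1050/3865 = 27.2%, Pacifica 935/4959 = 18.9% → Northern Air
Northern Air wins overall and in every route group — no reversal.

Yes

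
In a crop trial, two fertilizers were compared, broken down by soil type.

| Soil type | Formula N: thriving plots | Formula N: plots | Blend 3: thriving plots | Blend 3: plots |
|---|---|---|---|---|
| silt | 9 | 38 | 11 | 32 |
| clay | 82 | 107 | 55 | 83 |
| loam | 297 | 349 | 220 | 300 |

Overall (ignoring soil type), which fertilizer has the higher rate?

Formula N

Silt: Formula N 9/38 = 23.7%, Blend 3 11/32 = 34.4% → Blend 3
Clay: Formula N 82/107 = 76.6%, Blend 3 55/83 = 66.3% → Formula N
Loam: Formula N 297/349 = 85.1%, Blend 3 220/300 = 73.3% → Formula N
Overall: Formula N 388/494 = 78.5%, Blend 3 286/415 = 68.9% → Formula N
(Neither sweeps every soil group, but Formula N has the higher pooled rate.)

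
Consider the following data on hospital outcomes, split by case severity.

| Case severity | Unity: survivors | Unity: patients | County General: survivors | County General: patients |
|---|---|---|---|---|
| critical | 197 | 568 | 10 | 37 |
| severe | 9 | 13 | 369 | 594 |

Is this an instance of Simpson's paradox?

Critical: Unity 197/568 = 34.7%, County General 10/37 = 27.0% → Unity
Severe: Unity 9/13 = 69.2%, County General 369/594 = 62.1% → Unity
Overall: Unity 206/581 = 35.5%, County General 379/631 = 60.1% → County General
Unity wins each case group but County General wins overall — the comparison reverses. Unity's patients skew toward critical, which has a lower base rate.

Yes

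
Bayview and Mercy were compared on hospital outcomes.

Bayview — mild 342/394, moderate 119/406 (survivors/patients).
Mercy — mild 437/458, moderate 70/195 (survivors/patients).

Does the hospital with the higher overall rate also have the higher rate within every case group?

Mild: Bayview 342/394 = 86.8%, Mercy 437/458 = 95.4% → Mercy
Moderate: Bayview 119/406 = 29.3%, Mercy 70/195 = 35.9% → Mercy
Overall: Bayview 461/800 = 57.6%, Mercy 507/653 = 77.6% → Mercy
Mercy wins overall and in every case group — no reversal.

Yes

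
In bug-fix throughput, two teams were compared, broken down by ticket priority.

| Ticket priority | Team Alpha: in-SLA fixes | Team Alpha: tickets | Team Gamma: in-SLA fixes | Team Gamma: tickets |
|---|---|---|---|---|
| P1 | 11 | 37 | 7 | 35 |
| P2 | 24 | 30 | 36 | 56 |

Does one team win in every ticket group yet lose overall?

No

P1: Team Alpha 11/37 = 29.7%, Team Gamma 7/35 = 20.0% → Team Alpha
P2: Team Alpha 24/30 = 80.0%, Team Gamma 36/56 = 64.3% → Team Alpha
Overall: Team Alpha 35/67 = 52.2%, Team Gamma 43/91 = 47.3% → Team Alpha
Team Alpha wins overall and in every ticket group — no reversal.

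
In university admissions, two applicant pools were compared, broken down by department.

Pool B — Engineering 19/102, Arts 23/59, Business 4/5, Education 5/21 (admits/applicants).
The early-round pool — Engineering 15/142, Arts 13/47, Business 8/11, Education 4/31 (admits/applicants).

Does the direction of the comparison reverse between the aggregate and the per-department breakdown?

No

Engineering: Pool B 19/102 = 18.6%, the early-round pool 15/142 = 10.6% → Pool B
Arts: Pool B 23/59 = 39.0%, the early-round pool 13/47 = 27.7% → Pool B
Business: Pool B 4/5 = 80.0%, the early-round pool 8/11 = 72.7% → Pool B
Education: Pool B 5/21 = 23.8%, the early-round pool 4/31 = 12.9% → Pool B
Overall: Pool B 51/187 = 27.3%, the early-round pool 40/231 = 17.3% → Pool B
Pool B wins overall and in every department group — no reversal.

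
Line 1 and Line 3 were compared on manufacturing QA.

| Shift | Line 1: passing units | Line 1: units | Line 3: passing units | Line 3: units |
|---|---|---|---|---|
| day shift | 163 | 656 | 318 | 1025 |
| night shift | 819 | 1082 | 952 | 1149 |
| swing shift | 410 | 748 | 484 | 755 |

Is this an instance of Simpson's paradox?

No

Day shift: Line 1 163/656 = 24.8%, Line 3 318/1025 = 31.0% → Line 3
Night shift: Line 1 819/1082 = 75.7%, Line 3 952/1149 = 82.9% → Line 3
Swing shift: Line 1 410/748 = 54.8%, Line 3 484/755 = 64.1% → Line 3
Overall: Line 1 1392/2486 = 56.0%, Line 3 1754/2929 = 59.9% → Line 3
Line 3 wins overall and in every shift group — no reversal.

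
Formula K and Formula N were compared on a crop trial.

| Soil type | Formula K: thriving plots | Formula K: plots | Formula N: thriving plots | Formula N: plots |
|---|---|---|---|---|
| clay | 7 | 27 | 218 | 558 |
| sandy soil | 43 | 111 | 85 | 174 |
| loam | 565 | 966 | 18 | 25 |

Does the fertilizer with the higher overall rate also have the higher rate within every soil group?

Clay: Formula K 7/27 = 25.9%, Formula N 218/558 = 39.1% → Formula N
Sandy soil: Formula K 43/111 = 38.7%, Formula N 85/174 = 48.9% → Formula N
Loam: Formula K 565/966 = 58.5%, Formula N 18/25 = 72.0% → Formula N
Overall: Formula K 615/1104 = 55.7%, Formula N 321/757 = 42.4% → Formula K
Formula N wins each soil group but Formula K wins overall — the comparison reverses. Formula N's plots skew toward clay, which has a lower base rate.

No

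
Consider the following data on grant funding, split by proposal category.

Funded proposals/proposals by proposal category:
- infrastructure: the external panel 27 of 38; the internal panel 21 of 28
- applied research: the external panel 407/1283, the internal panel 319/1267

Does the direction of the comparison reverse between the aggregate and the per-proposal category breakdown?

No

Infrastructure: the external panel 27/38 = 71.1%, the internal panel 21/28 = 75.0% → the internal panel
Applied research: the external panel 407/1283 = 31.7%, the internal panel 319/1267 = 25.2% → the external panel
Overall: the external panel 434/1321 = 32.9%, the internal panel 340/1295 = 26.3% → the external panel
Neither sweeps: the external panel wins 1 of 2 groups, the internal panel wins 1. The external panel wins overall but not every group — no Simpson reversal.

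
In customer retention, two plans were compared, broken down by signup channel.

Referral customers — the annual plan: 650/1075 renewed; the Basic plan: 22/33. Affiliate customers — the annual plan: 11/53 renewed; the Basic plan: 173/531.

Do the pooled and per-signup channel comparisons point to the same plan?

Referral: the annual plan 650/1075 = 60.5%, the Basic plan 22/33 = 66.7% → the Basic plan
Affiliate: the annual plan 11/53 = 20.8%, the Basic plan 173/531 = 32.6% → the Basic plan
Overall: the annual plan 661/1128 = 58.6%, the Basic plan 195/564 = 34.6% → the annual plan
The Basic plan wins each signup group but the annual plan wins overall — the comparison reverses. The Basic plan's customers skew toward affiliate, which has a lower base rate.

No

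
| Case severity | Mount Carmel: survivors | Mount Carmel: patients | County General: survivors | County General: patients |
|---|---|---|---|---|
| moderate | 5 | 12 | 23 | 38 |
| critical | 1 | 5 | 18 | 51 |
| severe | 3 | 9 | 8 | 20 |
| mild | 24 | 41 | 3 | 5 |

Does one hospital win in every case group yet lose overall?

Moderate: Mount Carmel 5/12 = 41.7%, County General 23/38 = 60.5% → County General
Critical: Mount Carmel 1/5 = 20.0%, County General 18/51 = 35.3% → County General
Severe: Mount Carmel 3/9 = 33.3%, County General 8/20 = 40.0% → County General
Mild: Mount Carmel 24/41 = 58.5%, County General 3/5 = 60.0% → County General
Overall: Mount Carmel 33/67 = 49.3%, County General 52/114 = 45.6% → Mount Carmel
County General wins each case group but Mount Carmel wins overall — the comparison reverses. County General's patients skew toward critical, which has a lower base rate.

Yes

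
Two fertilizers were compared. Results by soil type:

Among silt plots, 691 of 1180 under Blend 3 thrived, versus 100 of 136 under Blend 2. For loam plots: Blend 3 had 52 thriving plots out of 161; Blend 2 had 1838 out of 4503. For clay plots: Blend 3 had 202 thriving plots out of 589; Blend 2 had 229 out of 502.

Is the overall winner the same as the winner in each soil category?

Silt: Blend 3 691/1180 = 58.6%, Blend 2 100/136 = 73.5% → Blend 2
Loam: Blend 3 52/161 = 32.3%, Blend 2 1838/4503 = 40.8% → Blend 2
Clay: Blend 3 202/589 = 34.3%, Blend 2 229/502 = 45.6% → Blend 2
Overall: Blend 3 945/1930 = 49.0%, Blend 2 2167/5141 = 42.2% → Blend 3
Blend 2 wins each soil group but Blend 3 wins overall — the comparison reverses. Blend 2's plots skew toward loam, which has a lower base rate.

No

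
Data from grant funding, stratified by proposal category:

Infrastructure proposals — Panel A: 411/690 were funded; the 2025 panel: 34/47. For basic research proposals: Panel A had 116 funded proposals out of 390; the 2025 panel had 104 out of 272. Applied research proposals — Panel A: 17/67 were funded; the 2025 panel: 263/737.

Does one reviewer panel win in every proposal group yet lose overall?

Infrastructure: Panel A 411/690 = 59.6%, the 2025 panel 34/47 = 72.3% → the 2025 panel
Basic research: Panel A 116/390 = 29.7%, the 2025 panel 104/272 = 38.2% → the 2025 panel
Applied research: Panel A 17/67 = 25.4%, the 2025 panel 263/737 = 35.7% → the 2025 panel
Overall: Panel A 544/1147 = 47.4%, the 2025 panel 401/1056 = 38.0% → Panel A
The 2025 panel wins each proposal group but Panel A wins overall — the comparison reverses. The 2025 panel's proposals skew toward applied research, which has a lower base rate.

Yes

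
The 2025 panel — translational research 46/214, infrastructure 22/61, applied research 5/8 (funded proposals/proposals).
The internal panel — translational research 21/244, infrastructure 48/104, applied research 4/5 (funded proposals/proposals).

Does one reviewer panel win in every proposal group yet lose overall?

Translational research: the 2025 panel 46/214 = 21.5%, the internal panel 21/244 = 8.6% → the 2025 panel
Infrastructure: the 2025 panel 22/61 = 36.1%, the internal panel 48/104 = 46.2% → the internal panel
Applied research: the 2025 panel 5/8 = 62.5%, the internal panel 4/5 = 80.0% → the internal panel
Overall: the 2025 panel 73/283 = 25.8%, the internal panel 73/353 = 20.7% → the 2025 panel
Neither sweeps: the 2025 panel wins 1 of 3 groups, the internal panel wins 2. The 2025 panel wins overall but not every group — no Simpson reversal.

No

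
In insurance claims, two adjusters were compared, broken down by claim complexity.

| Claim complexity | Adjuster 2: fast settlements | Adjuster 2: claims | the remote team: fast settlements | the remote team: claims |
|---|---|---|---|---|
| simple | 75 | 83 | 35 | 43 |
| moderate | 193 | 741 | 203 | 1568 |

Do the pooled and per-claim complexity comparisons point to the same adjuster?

Simple: Adjuster 2 75/83 = 90.4%, the remote team 35/43 = 81.4% → Adjuster 2
Moderate: Adjuster 2 193/741 = 26.0%, the remote team 203/1568 = 12.9% → Adjuster 2
Overall: Adjuster 2 268/824 = 32.5%, the remote team 238/1611 = 14.8% → Adjuster 2
Adjuster 2 wins overall and in every claim group — no reversal.

Yes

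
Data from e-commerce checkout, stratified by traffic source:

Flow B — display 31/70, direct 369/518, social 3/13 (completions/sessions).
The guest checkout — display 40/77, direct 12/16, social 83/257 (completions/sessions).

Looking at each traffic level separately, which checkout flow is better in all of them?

Display: Flow B 31/70 = 44.3%, the guest checkout 40/77 = 51.9% → the guest checkout
Direct: Flow B 369/518 = 71.2%, the guest checkout 12/16 = 75.0% → the guest checkout
Social: Flow B 3/13 = 23.1%, the guest checkout 83/257 = 32.3% → the guest checkout
The guest checkout has the higher rate in all 3 groups.

the guest checkout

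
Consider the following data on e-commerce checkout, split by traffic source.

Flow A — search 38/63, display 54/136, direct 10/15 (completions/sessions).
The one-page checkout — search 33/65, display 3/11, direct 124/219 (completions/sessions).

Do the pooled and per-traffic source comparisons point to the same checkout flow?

No

Search: Flow A 38/63 = 60.3%, the one-page checkout 33/65 = 50.8% → Flow A
Display: Flow A 54/136 = 39.7%, the one-page checkout 3/11 = 27.3% → Flow A
Direct: Flow A 10/15 = 66.7%, the one-page checkout 124/219 = 56.6% → Flow A
Overall: Flow A 102/214 = 47.7%, the one-page checkout 160/295 = 54.2% → the one-page checkout
Flow A wins each traffic group but the one-page checkout wins overall — the comparison reverses. Flow A's sessions skew toward display, which has a lower base rate.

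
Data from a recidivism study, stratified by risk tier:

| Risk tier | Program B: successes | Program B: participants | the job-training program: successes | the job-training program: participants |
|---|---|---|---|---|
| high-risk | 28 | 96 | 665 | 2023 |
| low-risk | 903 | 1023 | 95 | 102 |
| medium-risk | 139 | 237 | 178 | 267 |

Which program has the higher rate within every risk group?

High-risk: Program B 28/96 = 29.2%, the job-training program 665/2023 = 32.9% → the job-training program
Low-risk: Program B 903/1023 = 88.3%, the job-training program 95/102 = 93.1% → the job-training program
Medium-risk: Program B 139/237 = 58.6%, the job-training program 178/267 = 66.7% → the job-training program
The job-training program has the higher rate in all 3 groups.

the job-training program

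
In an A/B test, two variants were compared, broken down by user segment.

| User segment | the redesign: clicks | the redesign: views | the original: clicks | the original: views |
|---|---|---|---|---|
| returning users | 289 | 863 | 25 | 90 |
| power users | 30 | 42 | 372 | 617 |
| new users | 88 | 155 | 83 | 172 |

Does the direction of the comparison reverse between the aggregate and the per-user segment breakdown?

Yes

Returning users: the redesign 289/863 = 33.5%, the original 25/90 = 27.8% → the redesign
Power users: the redesign 30/42 = 71.4%, the original 372/617 = 60.3% → the redesign
New users: the redesign 88/155 = 56.8%, the original 83/172 = 48.3% → the redesign
Overall: the redesign 407/1060 = 38.4%, the original 480/879 = 54.6% → the original
The redesign wins each user group but the original wins overall — the comparison reverses. The redesign's views skew toward returning users, which has a lower base rate.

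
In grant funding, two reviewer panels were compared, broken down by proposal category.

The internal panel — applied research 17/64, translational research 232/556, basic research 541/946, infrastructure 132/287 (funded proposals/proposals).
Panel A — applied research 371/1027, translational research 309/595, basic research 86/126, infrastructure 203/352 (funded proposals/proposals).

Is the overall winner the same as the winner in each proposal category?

Applied research: the internal panel 17/64 = 26.6%, Panel A 371/1027 = 36.1% → Panel A
Translational research: the internal panel 232/556 = 41.7%, Panel A 309/595 = 51.9% → Panel A
Basic research: the internal panel 541/946 = 57.2%, Panel A 86/126 = 68.3% → Panel A
Infrastructure: the internal panel 132/287 = 46.0%, Panel A 203/352 = 57.7% → Panel A
Overall: the internal panel 922/1853 = 49.8%, Panel A 969/2100 = 46.1% → the internal panel
Panel A wins each proposal group but the internal panel wins overall — the comparison reverses. Panel A's proposals skew toward applied research, which has a lower base rate.

No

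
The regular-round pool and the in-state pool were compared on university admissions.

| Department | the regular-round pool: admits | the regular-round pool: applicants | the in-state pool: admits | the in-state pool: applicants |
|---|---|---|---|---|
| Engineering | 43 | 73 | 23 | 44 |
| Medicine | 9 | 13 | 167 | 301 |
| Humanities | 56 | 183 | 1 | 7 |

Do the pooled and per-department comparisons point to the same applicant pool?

Engineering: the regular-round pool 43/73 = 58.9%, the in-state pool 23/44 = 52.3% → the regular-round pool
Medicine: the regular-round pool 9/13 = 69.2%, the in-state pool 167/301 = 55.5% → the regular-round pool
Humanities: the regular-round pool 56/183 = 30.6%, the in-state pool 1/7 = 14.3% → the regular-round pool
Overall: the regular-round pool 108/269 = 40.1%, the in-state pool 191/352 = 54.3% → the in-state pool
The regular-round pool wins each department group but the in-state pool wins overall — the comparison reverses. The regular-round pool's applicants skew toward Humanities, which has a lower base rate.

No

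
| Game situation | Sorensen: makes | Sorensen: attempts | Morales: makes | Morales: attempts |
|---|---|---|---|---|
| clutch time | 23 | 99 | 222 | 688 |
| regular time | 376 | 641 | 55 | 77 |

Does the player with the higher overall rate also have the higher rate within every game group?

Clutch time: Sorensen 23/99 = 23.2%, Morales 222/688 = 32.3% → Morales
Regular time: Sorensen 376/641 = 58.7%, Morales 55/77 = 71.4% → Morales
Overall: Sorensen 399/740 = 53.9%, Morales 277/765 = 36.2% → Sorensen
Morales wins each game group but Sorensen wins overall — the comparison reverses. Morales's attempts skew toward clutch time, which has a lower base rate.

No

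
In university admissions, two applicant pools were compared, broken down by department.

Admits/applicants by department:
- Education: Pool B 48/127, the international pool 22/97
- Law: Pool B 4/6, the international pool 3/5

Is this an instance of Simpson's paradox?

Education: Pool B 48/127 = 37.8%, the international pool 22/97 = 22.7% → Pool B
Law: Pool B 4/6 = 66.7%, the international pool 3/5 = 60.0% → Pool B
Overall: Pool B 52/133 = 39.1%, the international pool 25/102 = 24.5% → Pool B
Pool B wins overall and in every department group — no reversal.

No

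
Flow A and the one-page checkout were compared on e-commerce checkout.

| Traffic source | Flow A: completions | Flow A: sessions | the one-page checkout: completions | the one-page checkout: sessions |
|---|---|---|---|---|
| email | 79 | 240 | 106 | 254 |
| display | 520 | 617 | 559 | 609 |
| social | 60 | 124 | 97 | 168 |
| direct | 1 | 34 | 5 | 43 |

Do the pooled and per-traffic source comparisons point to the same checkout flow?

Email: Flow A 79/240 = 32.9%, the one-page checkout 106/254 = 41.7% → the one-page checkout
Display: Flow A 520/617 = 84.3%, the one-page checkout 559/609 = 91.8% → the one-page checkout
Social: Flow A 60/124 = 48.4%, the one-page checkout 97/168 = 57.7% → the one-page checkout
Direct: Flow A 1/34 = 2.9%, the one-page checkout 5/43 = 11.6% → the one-page checkout
Overall: Flow A 660/1015 = 65.0%, the one-page checkout 767/1074 = 71.4% → the one-page checkout
The one-page checkout wins overall and in every traffic group — no reversal.

Yes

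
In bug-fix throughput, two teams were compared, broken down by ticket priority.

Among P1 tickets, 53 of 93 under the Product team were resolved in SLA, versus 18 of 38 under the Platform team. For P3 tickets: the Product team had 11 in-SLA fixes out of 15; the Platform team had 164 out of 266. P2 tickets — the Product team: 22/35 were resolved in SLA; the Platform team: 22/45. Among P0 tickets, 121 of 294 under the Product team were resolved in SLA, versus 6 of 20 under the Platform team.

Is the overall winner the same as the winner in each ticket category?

P1: the Product team 53/93 = 57.0%, the Platform team 18/38 = 47.4% → the Product team
P3: the Product team 11/15 = 73.3%, the Platform team 164/266 = 61.7% → the Product team
P2: the Product team 22/35 = 62.9%, the Platform team 22/45 = 48.9% → the Product team
P0: the Product team 121/294 = 41.2%, the Platform team 6/20 = 30.0% → the Product team
Overall: the Product team 207/437 = 47.4%, the Platform team 210/369 = 56.9% → the Platform team
The Product team wins each ticket group but the Platform team wins overall — the comparison reverses. The Product team's tickets skew toward P0, which has a lower base rate.

No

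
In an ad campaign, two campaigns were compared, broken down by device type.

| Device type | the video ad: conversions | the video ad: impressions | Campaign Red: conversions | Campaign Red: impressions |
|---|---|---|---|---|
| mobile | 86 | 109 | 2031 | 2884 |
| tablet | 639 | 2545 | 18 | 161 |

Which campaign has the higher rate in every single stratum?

Mobile: the video ad 86/109 = 78.9%, Campaign Red 2031/2884 = 70.4% → the video ad
Tablet: the video ad 639/2545 = 25.1%, Campaign Red 18/161 = 11.2% → the video ad
The video ad has the higher rate in both groups.

the video ad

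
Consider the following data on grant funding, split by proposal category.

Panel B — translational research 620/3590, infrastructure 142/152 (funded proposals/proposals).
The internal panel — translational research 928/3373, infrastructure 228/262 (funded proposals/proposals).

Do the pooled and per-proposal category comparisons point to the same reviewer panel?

Translational research: Panel B 620/3590 = 17.3%, the internal panel 928/3373 = 27.5% → the internal panel
Infrastructure: Panel B 142/152 = 93.4%, the internal panel 228/262 = 87.0% → Panel B
Overall: Panel B 762/3742 = 20.4%, the internal panel 1156/3635 = 31.8% → the internal panel
Neither sweeps: Panel B wins 1 of 2 groups, the internal panel wins 1. The internal panel wins overall but not every group — no Simpson reversal.

No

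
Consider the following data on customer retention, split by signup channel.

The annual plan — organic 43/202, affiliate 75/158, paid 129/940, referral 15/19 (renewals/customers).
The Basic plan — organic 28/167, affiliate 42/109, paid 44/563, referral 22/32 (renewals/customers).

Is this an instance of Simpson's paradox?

Organic: the annual plan 43/202 = 21.3%, the Basic plan 28/167 = 16.8% → the annual plan
Affiliate: the annual plan 75/158 = 47.5%, the Basic plan 42/109 = 38.5% → the annual plan
Paid: the annual plan 129/940 = 13.7%, the Basic plan 44/563 = 7.8% → the annual plan
Referral: the annual plan 15/19 = 78.9%, the Basic plan 22/32 = 68.8% → the annual plan
Overall: the annual plan 262/1319 = 19.9%, the Basic plan 136/871 = 15.6% → the annual plan
The annual plan wins overall and in every signup group — no reversal.

No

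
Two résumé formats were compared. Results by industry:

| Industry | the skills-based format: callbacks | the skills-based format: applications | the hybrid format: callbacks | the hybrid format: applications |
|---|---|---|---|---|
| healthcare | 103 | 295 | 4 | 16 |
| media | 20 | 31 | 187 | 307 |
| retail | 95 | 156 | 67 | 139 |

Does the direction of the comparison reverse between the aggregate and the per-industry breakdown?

Yes

Healthcare: the skills-based format 103/295 = 34.9%, the hybrid format 4/16 = 25.0% → the skills-based format
Media: the skills-based format 20/31 = 64.5%, the hybrid format 187/307 = 60.9% → the skills-based format
Retail: the skills-based format 95/156 = 60.9%, the hybrid format 67/139 = 48.2% → the skills-based format
Overall: the skills-based format 218/482 = 45.2%, the hybrid format 258/462 = 55.8% → the hybrid format
The skills-based format wins each industry group but the hybrid format wins overall — the comparison reverses. The skills-based format's applications skew toward healthcare, which has a lower base rate.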